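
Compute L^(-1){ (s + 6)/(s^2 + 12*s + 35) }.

Rewrite the denominator: s^2 + 12*s + 35 = (s + 6)^2 - 1.
The form in (s + 6) signals a first-shifting-theorem factor e^(-6t).
Since L{cosh(t)} = s/(s^2 - 1), the inverse is e^(-6*t)*cosh(t).

exp(-6*t)*cosh(t)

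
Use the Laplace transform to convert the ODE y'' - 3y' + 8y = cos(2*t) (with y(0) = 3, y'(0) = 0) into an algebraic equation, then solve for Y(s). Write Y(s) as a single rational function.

Laplace-transform each side.
Using L{y''} = s^2 Y - s·y(0) - y'(0) and L{y'} = sY - y(0), with y(0) = 3, y'(0) = 0, the left side becomes (s^2 - 3*s + 8)Y - (3*s - 9).
The right side is L{cos(2*t)} = s/(s^2 + 4).
So (s^2 - 3*s + 8)Y = s/(s^2 + 4) + (3*s - 9).
Divide through and combine into a single rational function.

Y(s) = (3*s^3 - 9*s^2 + 13*s - 36)/(s^4 - 3*s^3 + 12*s^2 - 12*s + 32)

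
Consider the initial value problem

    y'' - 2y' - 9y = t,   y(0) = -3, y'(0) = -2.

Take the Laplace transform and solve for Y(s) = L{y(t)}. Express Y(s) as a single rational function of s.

Y(s) = (-3*s^3 + 4*s^2 + 1)/(s^4 - 2*s^3 - 9*s^2)

Laplace-transform each side.
Using L{y''} = s^2 Y - s·y(0) - y'(0) and L{y'} = sY - y(0), with y(0) = -3, y'(0) = -2, the left side becomes (s^2 - 2*s - 9)Y - (-3*s + 4).
The right side is L{t} = s^(-2).
So (s^2 - 2*s - 9)Y = s^(-2) + (-3*s + 4).
Isolate Y and clear denominators.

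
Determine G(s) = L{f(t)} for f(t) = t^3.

G(s) = 6/s^4

L{t^3} = 3!/s^4 = 6/s^4.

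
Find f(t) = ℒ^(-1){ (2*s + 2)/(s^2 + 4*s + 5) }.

Complete the square in the denominator: s^2 + 4*s + 5 = (s + 2)^2 + 1^2.
Split the numerator to match: 2*s + 2 = 2·(s + 2) - 2·1.
Invert each term: 2·(s + 2)/((s + 2)^2 + 1) ↔ 2e^(-2t)cos(t); -2·1/((s + 2)^2 + 1) ↔ -2e^(-2t)sin(t).

f(t) = -2*exp(-2*t)*sin(t) + 2*exp(-2*t)*cos(t)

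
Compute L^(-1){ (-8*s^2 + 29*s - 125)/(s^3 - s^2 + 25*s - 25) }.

Factor the denominator: s^3 - s^2 + 25*s - 25 = (s - 1)*(s^2 + 25).
Partial fraction decomposition gives [-4/(s - 1)] + [-4*s/(s^2 + 25)] + [25/(s^2 + 25)].
Invert each term: -4/(s - 1) ↔ -4e^(t); -4·s/(s^2 + 25) ↔ -4cos(5t); 5·5/(s^2 + 25) ↔ 5sin(5t).

-4*exp(t) + 5*sin(5*t) - 4*cos(5*t)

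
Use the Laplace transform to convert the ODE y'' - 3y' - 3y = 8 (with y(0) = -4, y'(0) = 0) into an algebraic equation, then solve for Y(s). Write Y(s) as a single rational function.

Y(s) = (-4*s^2 + 12*s + 8)/(s^3 - 3*s^2 - 3*s)

Laplace-transform each side.
Using L{y''} = s^2 Y - s·y(0) - y'(0) and L{y'} = sY - y(0), with y(0) = -4, y'(0) = 0, the left side becomes (s^2 - 3*s - 3)Y - (-4*s + 12).
The right side is L{8} = 8/s.
So (s^2 - 3*s - 3)Y = 8/s + (-4*s + 12).
Solve for Y(s) and write it as one ratio of polynomials.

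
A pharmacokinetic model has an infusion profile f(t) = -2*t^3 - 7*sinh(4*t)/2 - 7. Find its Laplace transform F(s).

F(s) = -14/(s^2 - 16) - 7/s - 12/s^4

The transform is linear, so treat each term independently.
(-2)·[L{t^3} = 3!/s^4 = 6/s^4]; (-7/2)·[L{sinh(4t)} = 4/(s^2 - 16)]; L{-7} = -7/s.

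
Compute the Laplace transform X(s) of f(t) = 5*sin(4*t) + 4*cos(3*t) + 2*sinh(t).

By linearity of the Laplace transform, transform each term separately.
(4)·[L{cos(3t)} = s/(s^2 + 9)]; (5)·[L{sin(4t)} = 4/(s^2 + 16)]; (2)·[L{sinh(t)} = 1/(s^2 - 1)].

X(s) = 4*s/(s^2 + 9) + 20/(s^2 + 16) + 2/(s^2 - 1)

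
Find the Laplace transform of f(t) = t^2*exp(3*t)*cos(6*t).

L{cos(6t)} = s/(s^2 + 36).
Multiplying by e^(3t) shifts s → s - 3, so L{exp(3*t)*cos(6*t)} = (s - 3)/((s - 3)^2 + 36).
Then apply L{t^2·g(t)} = (-1)^2 d^2/ds^2[H(s)] with H(s) = (s - 3)/((s - 3)^2 + 36):
differentiating 2 times and applying the sign gives 2*(s - 3)*(s^2 - 6*s - 99)/(s^2 - 6*s + 45)^3.

2*(s - 3)*(s^2 - 6*s - 99)/(s^2 - 6*s + 45)^3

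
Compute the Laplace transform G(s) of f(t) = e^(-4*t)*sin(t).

L{sin(t)} = 1/(s^2 + 1).
By the first shifting theorem, multiplying by e^(-4t) replaces s with s + 4.

G(s) = 1/((s + 4)^2 + 1)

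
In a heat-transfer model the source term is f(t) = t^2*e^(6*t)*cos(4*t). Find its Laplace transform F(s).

L{cos(4t)} = s/(s^2 + 16).
Multiplying by e^(6t) shifts s → s - 6, so L{e^(6*t)*cos(4*t)} = (s - 6)/((s - 6)^2 + 16).
Then apply L{t^2·g(t)} = (-1)^2 d^2/ds^2[G(s)] with G(s) = (s - 6)/((s - 6)^2 + 16):
differentiating 2 times and applying the sign gives 2*(s - 6)*(s^2 - 12*s - 12)/(s^2 - 12*s + 52)^3.

F(s) = 2*(s - 6)*(s^2 - 12*s - 12)/(s^2 - 12*s + 52)^3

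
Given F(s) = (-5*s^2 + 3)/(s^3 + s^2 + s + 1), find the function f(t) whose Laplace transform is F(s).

Factor the denominator: s^3 + s^2 + s + 1 = (s + 1)*(s^2 + 1).
Partial fraction decomposition gives [-1/(s + 1)] + [-4*s/(s^2 + 1)] + [4/(s^2 + 1)].
Invert each term: -1/(s + 1) ↔ -e^(-t); -4·s/(s^2 + 1) ↔ -4cos(t); 4·1/(s^2 + 1) ↔ 4sin(t).

f(t) = 4*sin(t) - 4*cos(t) - exp(-t)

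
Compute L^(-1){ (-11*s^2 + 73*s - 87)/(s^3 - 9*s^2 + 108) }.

Factor the denominator: s^3 - 9*s^2 + 108 = (s - 6)^2*(s + 3).
Partial fraction decomposition gives [-6/(s - 6)] + [-5/(s - 6)^2] + [-5/(s + 3)].
Invert each term: -6/(s - 6) ↔ -6e^(6t); -5/(s - 6)^2 ↔ -5t·e^(6t); -5/(s + 3) ↔ -5e^(-3t).

-5*t*exp(6*t) - 6*exp(6*t) - 5*exp(-3*t)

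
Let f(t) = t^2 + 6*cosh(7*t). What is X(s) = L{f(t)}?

X(s) = 6*s/(s^2 - 49) + 2/s^3

By linearity of the Laplace transform, transform each term separately.
(6)·[L{cosh(7t)} = s/(s^2 - 49)]; L{t^2} = 2!/s^3 = 2/s^3.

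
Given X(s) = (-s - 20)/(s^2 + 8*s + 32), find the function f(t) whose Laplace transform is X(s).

Complete the square in the denominator: s^2 + 8*s + 32 = (s + 4)^2 + 4^2.
Split the numerator to match: -s - 20 = -1·(s + 4) - 4·4.
Invert each term: -1·(s + 4)/((s + 4)^2 + 16) ↔ -e^(-4t)cos(4t); -4·4/((s + 4)^2 + 16) ↔ -4e^(-4t)sin(4t).

f(t) = -4*exp(-4*t)*sin(4*t) - exp(-4*t)*cos(4*t)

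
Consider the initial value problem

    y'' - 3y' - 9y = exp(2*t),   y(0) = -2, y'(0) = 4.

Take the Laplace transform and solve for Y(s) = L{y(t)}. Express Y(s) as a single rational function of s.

Y(s) = (-2*s^2 + 14*s - 19)/(s^3 - 5*s^2 - 3*s + 18)

Laplace-transform each side.
With L{y''} = s^2 Y - s·y(0) - y'(0) and L{y'} = sY - y(0), with y(0) = -2, y'(0) = 4: the LHS transforms to (s^2 - 3*s - 9)Y - (-2*s + 10).
The right side is L{exp(2*t)} = 1/(s - 2).
So (s^2 - 3*s - 9)Y = 1/(s - 2) + (-2*s + 10).
Divide through and combine into a single rational function.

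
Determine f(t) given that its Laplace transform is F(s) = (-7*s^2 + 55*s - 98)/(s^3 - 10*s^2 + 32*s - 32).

Factor the denominator: s^3 - 10*s^2 + 32*s - 32 = (s - 4)^2*(s - 2).
Partial fraction decomposition gives [-3/(s - 4)] + [5/(s - 4)^2] + [-4/(s - 2)].
Invert each term: -3/(s - 4) ↔ -3e^(4t); 5/(s - 4)^2 ↔ 5t·e^(4t); -4/(s - 2) ↔ -4e^(2t).

f(t) = 5*t*exp(4*t) - 3*exp(4*t) - 4*exp(2*t)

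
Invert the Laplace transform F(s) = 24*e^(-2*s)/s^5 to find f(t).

f(t) = Heaviside(t - 2)*((t - 2)^4)

The factor e^(-2s) signals a time shift by c = 2 (second shifting theorem).
L{t^4} = 4!/s^5 = 24/s^5, so L^-1{24/s^5} = t^4.
Hence the inverse is u(t - 2) times that function evaluated at t - 2.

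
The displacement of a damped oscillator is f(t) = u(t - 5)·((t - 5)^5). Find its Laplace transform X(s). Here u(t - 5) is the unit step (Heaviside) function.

X(s) = 120*exp(-5*s)/s^6

By the second shifting theorem, L{u(t - c)·g(t - c)} = e^(-cs)·G(s) with c = 5 and G(s) = L{g(t)}.
L{t^5} = 5!/s^6 = 120/s^6.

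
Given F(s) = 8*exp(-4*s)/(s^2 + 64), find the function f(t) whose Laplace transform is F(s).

f(t) = Heaviside(t - 4)*(sin(8*t - 32))

The factor e^(-4s) signals a time shift by c = 4 (second shifting theorem).
L{sin(8t)} = 8/(s^2 + 64), so L^-1{8/(s^2 + 64)} = sin(8*t).
Hence the inverse is u(t - 4) times that function evaluated at t - 4.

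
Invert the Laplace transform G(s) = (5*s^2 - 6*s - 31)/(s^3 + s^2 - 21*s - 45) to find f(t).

Factor the denominator: s^3 + s^2 - 21*s - 45 = (s - 5)*(s + 3)^2.
Partial fraction decomposition gives [4/(s + 3)] + [-4/(s + 3)^2] + [1/(s - 5)].
Invert each term: 4/(s + 3) ↔ 4e^(-3t); -4/(s + 3)^2 ↔ -4t·e^(-3t); 1/(s - 5) ↔ e^(5t).

f(t) = -4*t*exp(-3*t) + exp(5*t) + 4*exp(-3*t)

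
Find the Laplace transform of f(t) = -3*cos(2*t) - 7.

By linearity of the Laplace transform, transform each term separately.
L{-7} = -7/s; (-3)·[L{cos(2t)} = s/(s^2 + 4)].

-3*s/(s^2 + 4) - 7/s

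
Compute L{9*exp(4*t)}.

L{9} = 9/s.
By the first shifting theorem, multiplying by e^(4t) replaces s with s - 4.

9/(s - 4)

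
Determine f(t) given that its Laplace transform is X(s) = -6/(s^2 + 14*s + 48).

Rewrite the denominator: s^2 + 14*s + 48 = (s + 7)^2 - 1.
The form in (s + 7) signals a first-shifting-theorem factor e^(-7t).
Since L{sinh(t)} = 1/(s^2 - 1), the inverse is e^(-7*t)*sinh(t), scaled by -6.

f(t) = -6*exp(-7*t)*sinh(t)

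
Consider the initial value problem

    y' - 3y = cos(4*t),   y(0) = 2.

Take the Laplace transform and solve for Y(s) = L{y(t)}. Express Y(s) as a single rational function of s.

Y(s) = (2*s^2 + s + 32)/(s^3 - 3*s^2 + 16*s - 48)

Laplace-transform each side.
Using L{y'} = sY - y(0) = sY - 2, the left side becomes (s - 3)Y - (2).
The right side is L{cos(4*t)} = s/(s^2 + 16).
So (s - 3)Y = s/(s^2 + 16) + (2).
Isolate Y and clear denominators.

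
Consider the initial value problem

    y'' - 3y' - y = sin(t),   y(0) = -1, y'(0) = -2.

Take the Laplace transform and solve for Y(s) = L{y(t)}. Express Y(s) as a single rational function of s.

Y(s) = (-s^3 + s^2 - s + 2)/(s^4 - 3*s^3 - 3*s - 1)

Take the Laplace transform of both sides.
The derivative rules (L{y''} = s^2 Y - s·y(0) - y'(0) and L{y'} = sY - y(0), with y(0) = -1, y'(0) = -2) turn the left side into (s^2 - 3*s - 1)Y - (-s + 1).
The right side is L{sin(t)} = 1/(s^2 + 1).
So (s^2 - 3*s - 1)Y = 1/(s^2 + 1) + (-s + 1).
Isolate Y and clear denominators.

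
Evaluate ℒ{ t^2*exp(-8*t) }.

2/(s + 8)^3

L{e^(-8t)} = 1/(s + 8).
Then apply L{t^2·g(t)} = (-1)^2 d^2/ds^2[G(s)] with G(s) = 1/(s + 8):
differentiating 2 times and applying the sign gives 2/(s + 8)^3.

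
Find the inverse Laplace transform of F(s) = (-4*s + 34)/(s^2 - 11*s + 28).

2*exp(7*t) - 6*exp(4*t)

Factor the denominator: s^2 - 11*s + 28 = (s - 7)*(s - 4).
Partial fraction decomposition gives [-6/(s - 4)] + [2/(s - 7)].
Invert each term: -6/(s - 4) ↔ -6e^(4t); 2/(s - 7) ↔ 2e^(7t).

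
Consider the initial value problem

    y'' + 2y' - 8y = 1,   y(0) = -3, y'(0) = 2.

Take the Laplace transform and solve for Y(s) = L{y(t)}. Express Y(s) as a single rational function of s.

Transform both sides with L{·}.
With L{y''} = s^2 Y - s·y(0) - y'(0) and L{y'} = sY - y(0), with y(0) = -3, y'(0) = 2: the LHS transforms to (s^2 + 2*s - 8)Y - (-3*s - 4).
The right side is L{1} = 1/s.
So (s^2 + 2*s - 8)Y = 1/s + (-3*s - 4).
Divide through and combine into a single rational function.

Y(s) = (-3*s^2 - 4*s + 1)/(s^3 + 2*s^2 - 8*s)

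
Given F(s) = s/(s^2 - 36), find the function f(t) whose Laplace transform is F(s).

Since L{cosh(6t)} = s/(s^2 - 36), the inverse is cosh(6*t).

f(t) = cosh(6*t)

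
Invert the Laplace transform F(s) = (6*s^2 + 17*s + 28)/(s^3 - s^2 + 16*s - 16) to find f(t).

Factor the denominator: s^3 - s^2 + 16*s - 16 = (s - 1)*(s^2 + 16).
Partial fraction decomposition gives [3/(s - 1)] + [3*s/(s^2 + 16)] + [20/(s^2 + 16)].
Invert each term: 3/(s - 1) ↔ 3e^(t); 3·s/(s^2 + 16) ↔ 3cos(4t); 5·4/(s^2 + 16) ↔ 5sin(4t).

f(t) = 3*exp(t) + 5*sin(4*t) + 3*cos(4*t)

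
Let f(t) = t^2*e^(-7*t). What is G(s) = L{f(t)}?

L{e^(-7t)} = 1/(s + 7).
Then apply L{t^2·g(t)} = (-1)^2 d^2/ds^2[H(s)] with H(s) = 1/(s + 7):
differentiating 2 times and applying the sign gives 2/(s + 7)^3.

G(s) = 2/(s + 7)^3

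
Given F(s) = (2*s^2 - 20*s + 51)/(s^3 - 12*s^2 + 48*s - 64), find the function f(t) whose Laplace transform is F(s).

f(t) = 3*t^2*exp(4*t)/2 - 4*t*exp(4*t) + 2*exp(4*t)

Factor the denominator: s^3 - 12*s^2 + 48*s - 64 = (s - 4)^3.
Partial fraction decomposition gives [2/(s - 4)] + [-4/(s - 4)^2] + [3/(s - 4)^3].
Invert each term: 2/(s - 4) ↔ 2e^(4t); -4/(s - 4)^2 ↔ -4t·e^(4t); 3/(s - 4)^3 ↔ (3/2)t^2·e^(4t).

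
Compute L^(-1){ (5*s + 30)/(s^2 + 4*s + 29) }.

4*exp(-2*t)*sin(5*t) + 5*exp(-2*t)*cos(5*t)

Complete the square in the denominator: s^2 + 4*s + 29 = (s + 2)^2 + 5^2.
Split the numerator to match: 5*s + 30 = 5·(s + 2) + 4·5.
Invert each term: 5·(s + 2)/((s + 2)^2 + 25) ↔ 5e^(-2t)cos(5t); 4·5/((s + 2)^2 + 25) ↔ 4e^(-2t)sin(5t).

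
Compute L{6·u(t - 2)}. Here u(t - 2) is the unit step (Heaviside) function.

6*exp(-2*s)/s

By the second shifting theorem, L{u(t - c)·g(t - c)} = e^(-cs)·G(s) with c = 2 and G(s) = L{g(t)}.
L{6} = 6/s.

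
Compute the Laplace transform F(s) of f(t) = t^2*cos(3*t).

L{cos(3t)} = s/(s^2 + 9).
Then apply L{t^2·g(t)} = (-1)^2 d^2/ds^2[G(s)] with G(s) = s/(s^2 + 9):
differentiating 2 times and applying the sign gives 2*s*(s^2 - 27)/(s^2 + 9)^3.

F(s) = 2*s*(s^2 - 27)/(s^2 + 9)^3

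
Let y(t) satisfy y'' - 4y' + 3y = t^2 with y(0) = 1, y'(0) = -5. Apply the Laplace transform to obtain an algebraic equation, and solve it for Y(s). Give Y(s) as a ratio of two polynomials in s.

Apply the Laplace transform to the equation.
Using L{y''} = s^2 Y - s·y(0) - y'(0) and L{y'} = sY - y(0), with y(0) = 1, y'(0) = -5, the left side becomes (s^2 - 4*s + 3)Y - (s - 9).
The right side is L{t^2} = 2/s^3.
So (s^2 - 4*s + 3)Y = 2/s^3 + (s - 9).
Divide through and combine into a single rational function.

Y(s) = (s^4 - 9*s^3 + 2)/(s^5 - 4*s^4 + 3*s^3)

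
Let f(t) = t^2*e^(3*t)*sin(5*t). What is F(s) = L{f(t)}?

F(s) = 10*(3*s^2 - 18*s + 2)/(s^2 - 6*s + 34)^3

L{sin(5t)} = 5/(s^2 + 25).
Multiplying by e^(3t) shifts s → s - 3, so L{e^(3*t)*sin(5*t)} = 5/((s - 3)^2 + 25).
Then apply L{t^2·g(t)} = (-1)^2 d^2/ds^2[G(s)] with G(s) = 5/((s - 3)^2 + 25):
differentiating 2 times and applying the sign gives 10*(3*s^2 - 18*s + 2)/(s^2 - 6*s + 34)^3.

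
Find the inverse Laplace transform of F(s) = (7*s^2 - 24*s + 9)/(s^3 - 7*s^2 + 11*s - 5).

Factor the denominator: s^3 - 7*s^2 + 11*s - 5 = (s - 5)*(s - 1)^2.
Partial fraction decomposition gives [3/(s - 1)] + [2/(s - 1)^2] + [4/(s - 5)].
Invert each term: 3/(s - 1) ↔ 3e^(t); 2/(s - 1)^2 ↔ 2t·e^(t); 4/(s - 5) ↔ 4e^(5t).

2*t*exp(t) + 4*exp(5*t) + 3*exp(t)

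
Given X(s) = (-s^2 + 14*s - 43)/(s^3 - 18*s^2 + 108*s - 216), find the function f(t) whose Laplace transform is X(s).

Factor the denominator: s^3 - 18*s^2 + 108*s - 216 = (s - 6)^3.
Partial fraction decomposition gives [-1/(s - 6)] + [2/(s - 6)^2] + [5/(s - 6)^3].
Invert each term: -1/(s - 6) ↔ -e^(6t); 2/(s - 6)^2 ↔ 2t·e^(6t); 5/(s - 6)^3 ↔ (5/2)t^2·e^(6t).

f(t) = 5*t^2*exp(6*t)/2 + 2*t*exp(6*t) - exp(6*t)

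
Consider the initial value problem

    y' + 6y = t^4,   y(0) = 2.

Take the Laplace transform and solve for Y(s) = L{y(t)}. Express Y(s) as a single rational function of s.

Apply the Laplace transform to the equation.
Using L{y'} = sY - y(0) = sY - 2, the left side becomes (s + 6)Y - (2).
The right side is L{t^4} = 24/s^5.
So (s + 6)Y = 24/s^5 + (2).
Solve for Y(s) and write it as one ratio of polynomials.

Y(s) = (2*s^5 + 24)/(s^6 + 6*s^5)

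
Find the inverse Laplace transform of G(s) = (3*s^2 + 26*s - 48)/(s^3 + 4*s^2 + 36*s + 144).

sin(6*t) + 5*cos(6*t) - 2*exp(-4*t)

Factor the denominator: s^3 + 4*s^2 + 36*s + 144 = (s + 4)*(s^2 + 36).
Partial fraction decomposition gives [-2/(s + 4)] + [5*s/(s^2 + 36)] + [6/(s^2 + 36)].
Invert each term: -2/(s + 4) ↔ -2e^(-4t); 5·s/(s^2 + 36) ↔ 5cos(6t); 1·6/(s^2 + 36) ↔ sin(6t).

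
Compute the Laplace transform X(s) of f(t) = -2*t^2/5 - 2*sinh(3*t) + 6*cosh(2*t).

Apply the Laplace transform termwise.
(-2/5)·[L{t^2} = 2!/s^3 = 2/s^3]; (-2)·[L{sinh(3t)} = 3/(s^2 - 9)]; (6)·[L{cosh(2t)} = s/(s^2 - 4)].

X(s) = 6*s/(s^2 - 4) - 6/(s^2 - 9) - 4/(5*s^3)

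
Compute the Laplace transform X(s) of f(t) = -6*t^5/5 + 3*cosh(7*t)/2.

By linearity of the Laplace transform, transform each term separately.
(3/2)·[L{cosh(7t)} = s/(s^2 - 49)]; (-6/5)·[L{t^5} = 5!/s^6 = 120/s^6].

X(s) = 3*s/(2*(s^2 - 49)) - 144/s^6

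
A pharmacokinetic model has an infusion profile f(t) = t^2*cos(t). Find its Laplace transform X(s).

X(s) = 2*s*(s^2 - 3)/(s^2 + 1)^3

L{cos(t)} = s/(s^2 + 1).
Then apply L{t^2·g(t)} = (-1)^2 d^2/ds^2[G(s)] with G(s) = s/(s^2 + 1):
differentiating 2 times and applying the sign gives 2*s*(s^2 - 3)/(s^2 + 1)^3.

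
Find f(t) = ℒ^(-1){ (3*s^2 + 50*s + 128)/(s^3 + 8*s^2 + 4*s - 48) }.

Factor the denominator: s^3 + 8*s^2 + 4*s - 48 = (s - 2)*(s + 4)*(s + 6).
Partial fraction decomposition gives [2/(s + 4)] + [5/(s - 2)] + [-4/(s + 6)].
Invert each term: 2/(s + 4) ↔ 2e^(-4t); 5/(s - 2) ↔ 5e^(2t); -4/(s + 6) ↔ -4e^(-6t).

f(t) = 5*exp(2*t) + 2*exp(-4*t) - 4*exp(-6*t)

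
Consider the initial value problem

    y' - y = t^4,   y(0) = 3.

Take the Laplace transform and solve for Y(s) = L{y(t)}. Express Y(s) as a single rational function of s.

Take the Laplace transform of both sides.
The derivative rules (L{y'} = sY - y(0) = sY - 3) turn the left side into (s - 1)Y - (3).
The right side is L{t^4} = 24/s^5.
So (s - 1)Y = 24/s^5 + (3).
Divide through and combine into a single rational function.

Y(s) = (3*s^5 + 24)/(s^6 - s^5)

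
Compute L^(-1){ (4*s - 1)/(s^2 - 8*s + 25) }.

Complete the square in the denominator: s^2 - 8*s + 25 = (s - 4)^2 + 3^2.
Split the numerator to match: 4*s - 1 = 4·(s - 4) + 5·3.
Invert each term: 4·(s - 4)/((s - 4)^2 + 9) ↔ 4e^(4t)cos(3t); 5·3/((s - 4)^2 + 9) ↔ 5e^(4t)sin(3t).

5*exp(4*t)*sin(3*t) + 4*exp(4*t)*cos(3*t)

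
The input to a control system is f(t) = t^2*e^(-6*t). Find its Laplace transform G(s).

G(s) = 2/(s + 6)^3

L{e^(-6t)} = 1/(s + 6).
Then apply L{t^2·g(t)} = (-1)^2 d^2/ds^2[H(s)] with H(s) = 1/(s + 6):
differentiating 2 times and applying the sign gives 2/(s + 6)^3.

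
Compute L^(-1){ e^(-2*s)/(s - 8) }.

The factor e^(-2s) signals a time shift by c = 2 (second shifting theorem).
L{e^(8t)} = 1/(s - 8), so L^-1{1/(s - 8)} = e^(8*t).
Hence the inverse is u(t - 2) times that function evaluated at t - 2.

Heaviside(t - 2)*(exp(8*t - 16))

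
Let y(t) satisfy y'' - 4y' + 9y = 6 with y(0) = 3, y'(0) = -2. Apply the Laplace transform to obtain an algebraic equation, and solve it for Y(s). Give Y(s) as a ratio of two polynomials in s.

Take the Laplace transform of both sides.
Using L{y''} = s^2 Y - s·y(0) - y'(0) and L{y'} = sY - y(0), with y(0) = 3, y'(0) = -2, the left side becomes (s^2 - 4*s + 9)Y - (3*s - 14).
The right side is L{6} = 6/s.
So (s^2 - 4*s + 9)Y = 6/s + (3*s - 14).
Isolate Y and clear denominators.

Y(s) = (3*s^2 - 14*s + 6)/(s^3 - 4*s^2 + 9*s)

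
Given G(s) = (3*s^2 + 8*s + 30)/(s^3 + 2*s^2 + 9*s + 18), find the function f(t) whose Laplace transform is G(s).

Factor the denominator: s^3 + 2*s^2 + 9*s + 18 = (s + 2)*(s^2 + 9).
Partial fraction decomposition gives [2/(s + 2)] + [s/(s^2 + 9)] + [6/(s^2 + 9)].
Invert each term: 2/(s + 2) ↔ 2e^(-2t); 1·s/(s^2 + 9) ↔ cos(3t); 2·3/(s^2 + 9) ↔ 2sin(3t).

f(t) = 2*sin(3*t) + cos(3*t) + 2*exp(-2*t)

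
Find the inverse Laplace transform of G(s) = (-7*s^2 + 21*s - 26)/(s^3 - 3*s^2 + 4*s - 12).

Factor the denominator: s^3 - 3*s^2 + 4*s - 12 = (s - 3)*(s^2 + 4).
Partial fraction decomposition gives [-2/(s - 3)] + [-5*s/(s^2 + 4)] + [6/(s^2 + 4)].
Invert each term: -2/(s - 3) ↔ -2e^(3t); -5·s/(s^2 + 4) ↔ -5cos(2t); 3·2/(s^2 + 4) ↔ 3sin(2t).

-2*exp(3*t) + 3*sin(2*t) - 5*cos(2*t)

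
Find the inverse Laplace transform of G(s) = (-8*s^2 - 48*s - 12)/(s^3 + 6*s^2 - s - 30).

-4*exp(2*t) - 6*exp(-3*t) + 2*exp(-5*t)

Factor the denominator: s^3 + 6*s^2 - s - 30 = (s - 2)*(s + 3)*(s + 5).
Partial fraction decomposition gives [-4/(s - 2)] + [-6/(s + 3)] + [2/(s + 5)].
Invert each term: -4/(s - 2) ↔ -4e^(2t); -6/(s + 3) ↔ -6e^(-3t); 2/(s + 5) ↔ 2e^(-5t).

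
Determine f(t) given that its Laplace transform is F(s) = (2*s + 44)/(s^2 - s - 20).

f(t) = 6*exp(5*t) - 4*exp(-4*t)

Factor the denominator: s^2 - s - 20 = (s - 5)*(s + 4).
Partial fraction decomposition gives [-4/(s + 4)] + [6/(s - 5)].
Invert each term: -4/(s + 4) ↔ -4e^(-4t); 6/(s - 5) ↔ 6e^(5t).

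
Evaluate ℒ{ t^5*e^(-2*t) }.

120/(s + 2)^6

L{t^5} = 5!/s^6 = 120/s^6.
By the first shifting theorem, multiplying by e^(-2t) replaces s with s + 2.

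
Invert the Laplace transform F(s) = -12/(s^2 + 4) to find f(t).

f(t) = -6*sin(2*t)

Since L{sin(2t)} = 2/(s^2 + 4), the inverse is sin(2*t), scaled by -6.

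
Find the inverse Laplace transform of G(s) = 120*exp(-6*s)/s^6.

Heaviside(t - 6)*((t - 6)^5)

The factor e^(-6s) signals a time shift by c = 6 (second shifting theorem).
L{t^5} = 5!/s^6 = 120/s^6, so L^-1{120/s^6} = t^5.
Hence the inverse is u(t - 6) times that function evaluated at t - 6.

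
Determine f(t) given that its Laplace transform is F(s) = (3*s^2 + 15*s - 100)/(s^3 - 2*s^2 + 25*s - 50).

f(t) = -2*exp(2*t) + 5*sin(5*t) + 5*cos(5*t)

Factor the denominator: s^3 - 2*s^2 + 25*s - 50 = (s - 2)*(s^2 + 25).
Partial fraction decomposition gives [-2/(s - 2)] + [5*s/(s^2 + 25)] + [25/(s^2 + 25)].
Invert each term: -2/(s - 2) ↔ -2e^(2t); 5·s/(s^2 + 25) ↔ 5cos(5t); 5·5/(s^2 + 25) ↔ 5sin(5t).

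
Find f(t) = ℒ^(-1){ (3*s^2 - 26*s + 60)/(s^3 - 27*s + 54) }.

f(t) = t*exp(3*t) - exp(3*t) + 4*exp(-6*t)

Factor the denominator: s^3 - 27*s + 54 = (s - 3)^2*(s + 6).
Partial fraction decomposition gives [-1/(s - 3)] + [(s - 3)^(-2)] + [4/(s + 6)].
Invert each term: -1/(s - 3) ↔ -e^(3t); 1/(s - 3)^2 ↔ t·e^(3t); 4/(s + 6) ↔ 4e^(-6t).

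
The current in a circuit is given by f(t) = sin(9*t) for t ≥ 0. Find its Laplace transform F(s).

L{sin(9t)} = 9/(s^2 + 81).

F(s) = 9/(s^2 + 81)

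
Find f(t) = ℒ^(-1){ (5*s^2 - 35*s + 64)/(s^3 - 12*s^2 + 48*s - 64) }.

Factor the denominator: s^3 - 12*s^2 + 48*s - 64 = (s - 4)^3.
Partial fraction decomposition gives [5/(s - 4)] + [5/(s - 4)^2] + [4/(s - 4)^3].
Invert each term: 5/(s - 4) ↔ 5e^(4t); 5/(s - 4)^2 ↔ 5t·e^(4t); 4/(s - 4)^3 ↔ (2)t^2·e^(4t).

f(t) = 2*t^2*exp(4*t) + 5*t*exp(4*t) + 5*exp(4*t)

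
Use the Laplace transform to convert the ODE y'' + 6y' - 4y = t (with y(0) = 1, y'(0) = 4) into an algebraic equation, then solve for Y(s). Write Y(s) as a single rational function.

Y(s) = (s^3 + 10*s^2 + 1)/(s^4 + 6*s^3 - 4*s^2)

Take the Laplace transform of both sides.
Using L{y''} = s^2 Y - s·y(0) - y'(0) and L{y'} = sY - y(0), with y(0) = 1, y'(0) = 4, the left side becomes (s^2 + 6*s - 4)Y - (s + 10).
The right side is L{t} = s^(-2).
So (s^2 + 6*s - 4)Y = s^(-2) + (s + 10).
Divide through and combine into a single rational function.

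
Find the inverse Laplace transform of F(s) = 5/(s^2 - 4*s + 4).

Rewrite the denominator: s^2 - 4*s + 4 = (s - 2)^2.
The form in (s - 2) signals a first-shifting-theorem factor e^(2t).
Since L{t} = 1!/s^2 = 1/s^2, the inverse is t*e^(2*t), scaled by 5.

5*t*exp(2*t)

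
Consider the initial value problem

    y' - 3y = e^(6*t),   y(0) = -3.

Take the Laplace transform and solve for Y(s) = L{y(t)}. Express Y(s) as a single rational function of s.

Laplace-transform each side.
The derivative rules (L{y'} = sY - y(0) = sY - (-3)) turn the left side into (s - 3)Y - (-3).
The right side is L{e^(6*t)} = 1/(s - 6).
So (s - 3)Y = 1/(s - 6) + (-3).
Solve for Y(s) and write it as one ratio of polynomials.

Y(s) = (-3*s + 19)/(s^2 - 9*s + 18)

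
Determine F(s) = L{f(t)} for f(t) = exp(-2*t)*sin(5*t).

F(s) = 5/((s + 2)^2 + 25)

L{sin(5t)} = 5/(s^2 + 25).
By the first shifting theorem, multiplying by e^(-2t) replaces s with s + 2.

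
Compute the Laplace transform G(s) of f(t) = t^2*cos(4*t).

L{cos(4t)} = s/(s^2 + 16).
Then apply L{t^2·g(t)} = (-1)^2 d^2/ds^2[H(s)] with H(s) = s/(s^2 + 16):
differentiating 2 times and applying the sign gives 2*s*(s^2 - 48)/(s^2 + 16)^3.

G(s) = 2*s*(s^2 - 48)/(s^2 + 16)^3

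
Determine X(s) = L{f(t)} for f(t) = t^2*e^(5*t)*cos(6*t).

L{cos(6t)} = s/(s^2 + 36).
Multiplying by e^(5t) shifts s → s - 5, so L{e^(5*t)*cos(6*t)} = (s - 5)/((s - 5)^2 + 36).
Then apply L{t^2·g(t)} = (-1)^2 d^2/ds^2[G(s)] with G(s) = (s - 5)/((s - 5)^2 + 36):
differentiating 2 times and applying the sign gives 2*(s - 5)*(s^2 - 10*s - 83)/(s^2 - 10*s + 61)^3.

X(s) = 2*(s - 5)*(s^2 - 10*s - 83)/(s^2 - 10*s + 61)^3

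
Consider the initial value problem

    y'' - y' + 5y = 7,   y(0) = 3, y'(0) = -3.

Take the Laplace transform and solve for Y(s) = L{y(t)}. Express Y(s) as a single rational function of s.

Laplace-transform each side.
With L{y''} = s^2 Y - s·y(0) - y'(0) and L{y'} = sY - y(0), with y(0) = 3, y'(0) = -3: the LHS transforms to (s^2 - s + 5)Y - (3*s - 6).
The right side is L{7} = 7/s.
So (s^2 - s + 5)Y = 7/s + (3*s - 6).
Isolate Y and clear denominators.

Y(s) = (3*s^2 - 6*s + 7)/(s^3 - s^2 + 5*s)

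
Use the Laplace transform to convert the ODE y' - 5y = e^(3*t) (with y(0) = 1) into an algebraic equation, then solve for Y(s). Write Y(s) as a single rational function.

Y(s) = (s - 2)/(s^2 - 8*s + 15)

Take the Laplace transform of both sides.
The derivative rules (L{y'} = sY - y(0) = sY - 1) turn the left side into (s - 5)Y - (1).
The right side is L{e^(3*t)} = 1/(s - 3).
So (s - 5)Y = 1/(s - 3) + (1).
Divide through and combine into a single rational function.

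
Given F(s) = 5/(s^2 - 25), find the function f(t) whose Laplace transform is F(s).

f(t) = sinh(5*t)

Since L{sinh(5t)} = 5/(s^2 - 25), the inverse is sinh(5*t).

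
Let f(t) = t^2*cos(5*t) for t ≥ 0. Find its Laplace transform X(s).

X(s) = 2*s*(s^2 - 75)/(s^2 + 25)^3

L{cos(5t)} = s/(s^2 + 25).
Then apply L{t^2·g(t)} = (-1)^2 d^2/ds^2[G(s)] with G(s) = s/(s^2 + 25):
differentiating 2 times and applying the sign gives 2*s*(s^2 - 75)/(s^2 + 25)^3.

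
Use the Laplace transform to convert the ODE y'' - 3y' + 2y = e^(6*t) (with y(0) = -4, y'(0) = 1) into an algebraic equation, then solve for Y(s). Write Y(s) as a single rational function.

Laplace-transform each side.
The derivative rules (L{y''} = s^2 Y - s·y(0) - y'(0) and L{y'} = sY - y(0), with y(0) = -4, y'(0) = 1) turn the left side into (s^2 - 3*s + 2)Y - (-4*s + 13).
The right side is L{e^(6*t)} = 1/(s - 6).
So (s^2 - 3*s + 2)Y = 1/(s - 6) + (-4*s + 13).
Divide through and combine into a single rational function.

Y(s) = (-4*s^2 + 37*s - 77)/(s^3 - 9*s^2 + 20*s - 12)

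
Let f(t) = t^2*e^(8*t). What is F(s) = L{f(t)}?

F(s) = 2/(s - 8)^3

L{e^(8t)} = 1/(s - 8).
Then apply L{t^2·g(t)} = (-1)^2 d^2/ds^2[G(s)] with G(s) = 1/(s - 8):
differentiating 2 times and applying the sign gives 2/(s - 8)^3.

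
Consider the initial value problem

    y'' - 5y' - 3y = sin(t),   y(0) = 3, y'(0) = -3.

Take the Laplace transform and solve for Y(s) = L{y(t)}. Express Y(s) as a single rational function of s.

Y(s) = (3*s^3 - 18*s^2 + 3*s - 17)/(s^4 - 5*s^3 - 2*s^2 - 5*s - 3)

Take the Laplace transform of both sides.
Using L{y''} = s^2 Y - s·y(0) - y'(0) and L{y'} = sY - y(0), with y(0) = 3, y'(0) = -3, the left side becomes (s^2 - 5*s - 3)Y - (3*s - 18).
The right side is L{sin(t)} = 1/(s^2 + 1).
So (s^2 - 5*s - 3)Y = 1/(s^2 + 1) + (3*s - 18).
Divide through and combine into a single rational function.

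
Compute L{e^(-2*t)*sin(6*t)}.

6/((s + 2)^2 + 36)

L{sin(6t)} = 6/(s^2 + 36).
By the first shifting theorem, multiplying by e^(-2t) replaces s with s + 2.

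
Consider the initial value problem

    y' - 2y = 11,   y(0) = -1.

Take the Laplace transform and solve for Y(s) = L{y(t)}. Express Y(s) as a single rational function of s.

Laplace-transform each side.
Using L{y'} = sY - y(0) = sY - (-1), the left side becomes (s - 2)Y - (-1).
The right side is L{11} = 11/s.
So (s - 2)Y = 11/s + (-1).
Solve for Y(s) and write it as one ratio of polynomials.

Y(s) = (-s + 11)/(s^2 - 2*s)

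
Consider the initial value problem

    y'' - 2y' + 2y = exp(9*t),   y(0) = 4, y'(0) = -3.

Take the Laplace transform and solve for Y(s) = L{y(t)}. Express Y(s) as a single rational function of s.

Y(s) = (4*s^2 - 47*s + 100)/(s^3 - 11*s^2 + 20*s - 18)

Laplace-transform each side.
The derivative rules (L{y''} = s^2 Y - s·y(0) - y'(0) and L{y'} = sY - y(0), with y(0) = 4, y'(0) = -3) turn the left side into (s^2 - 2*s + 2)Y - (4*s - 11).
The right side is L{exp(9*t)} = 1/(s - 9).
So (s^2 - 2*s + 2)Y = 1/(s - 9) + (4*s - 11).
Divide through and combine into a single rational function.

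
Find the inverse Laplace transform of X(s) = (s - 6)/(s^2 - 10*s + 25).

Factor the denominator: s^2 - 10*s + 25 = (s - 5)^2.
Partial fraction decomposition gives [1/(s - 5)] + [-1/(s - 5)^2].
Invert each term: 1/(s - 5) ↔ e^(5t); -1/(s - 5)^2 ↔ -t·e^(5t).

-t*exp(5*t) + exp(5*t)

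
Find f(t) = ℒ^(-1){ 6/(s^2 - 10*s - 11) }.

Rewrite the denominator: s^2 - 10*s - 11 = (s - 5)^2 - 36.
The form in (s - 5) signals a first-shifting-theorem factor e^(5t).
Since L{sinh(6t)} = 6/(s^2 - 36), the inverse is e^(5*t)*sinh(6*t).

f(t) = exp(5*t)*sinh(6*t)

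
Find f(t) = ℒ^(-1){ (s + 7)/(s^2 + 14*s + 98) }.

f(t) = exp(-7*t)*cos(7*t)

Rewrite the denominator: s^2 + 14*s + 98 = (s + 7)^2 + 49.
The form in (s + 7) signals a first-shifting-theorem factor e^(-7t).
Since L{cos(7t)} = s/(s^2 + 49), the inverse is e^(-7*t)*cos(7*t).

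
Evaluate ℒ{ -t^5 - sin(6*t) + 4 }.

The transform is linear, so treat each term independently.
L{4} = 4/s; (-1)·[L{t^5} = 5!/s^6 = 120/s^6]; (-1)·[L{sin(6t)} = 6/(s^2 + 36)].

-6/(s^2 + 36) + 4/s - 120/s^6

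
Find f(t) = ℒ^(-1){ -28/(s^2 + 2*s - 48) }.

Rewrite the denominator: s^2 + 2*s - 48 = (s + 1)^2 - 49.
The form in (s + 1) signals a first-shifting-theorem factor e^(-t).
Since L{sinh(7t)} = 7/(s^2 - 49), the inverse is e^(-t)*sinh(7*t), scaled by -4.

f(t) = -4*exp(-t)*sinh(7*t)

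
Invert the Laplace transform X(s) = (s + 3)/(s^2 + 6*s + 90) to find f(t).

f(t) = exp(-3*t)*cos(9*t)

Rewrite the denominator: s^2 + 6*s + 90 = (s + 3)^2 + 81.
The form in (s + 3) signals a first-shifting-theorem factor e^(-3t).
Since L{cos(9t)} = s/(s^2 + 81), the inverse is e^(-3*t)*cos(9*t).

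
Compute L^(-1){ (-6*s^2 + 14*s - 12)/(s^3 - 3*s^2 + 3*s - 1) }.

-2*t^2*exp(t) + 2*t*exp(t) - 6*exp(t)

Factor the denominator: s^3 - 3*s^2 + 3*s - 1 = (s - 1)^3.
Partial fraction decomposition gives [-6/(s - 1)] + [2/(s - 1)^2] + [-4/(s - 1)^3].
Invert each term: -6/(s - 1) ↔ -6e^(t); 2/(s - 1)^2 ↔ 2t·e^(t); -4/(s - 1)^3 ↔ (-2)t^2·e^(t).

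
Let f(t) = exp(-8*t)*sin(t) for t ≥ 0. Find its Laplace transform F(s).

F(s) = 1/((s + 8)^2 + 1)

L{sin(t)} = 1/(s^2 + 1).
By the first shifting theorem, multiplying by e^(-8t) replaces s with s + 8.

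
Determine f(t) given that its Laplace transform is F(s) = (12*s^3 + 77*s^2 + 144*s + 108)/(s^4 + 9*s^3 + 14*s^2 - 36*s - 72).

Factor the denominator: s^4 + 9*s^3 + 14*s^2 - 36*s - 72 = (s - 2)*(s + 2)*(s + 3)*(s + 6).
Partial fraction decomposition gives [6/(s + 6)] + [3/(s + 3)] + [5/(s - 2)] + [-2/(s + 2)].
Invert each term: 6/(s + 6) ↔ 6e^(-6t); 3/(s + 3) ↔ 3e^(-3t); 5/(s - 2) ↔ 5e^(2t); -2/(s + 2) ↔ -2e^(-2t).

f(t) = 5*exp(2*t) - 2*exp(-2*t) + 3*exp(-3*t) + 6*exp(-6*t)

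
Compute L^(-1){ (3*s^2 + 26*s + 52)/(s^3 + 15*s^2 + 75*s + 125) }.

-3*t^2*exp(-5*t)/2 - 4*t*exp(-5*t) + 3*exp(-5*t)

Factor the denominator: s^3 + 15*s^2 + 75*s + 125 = (s + 5)^3.
Partial fraction decomposition gives [3/(s + 5)] + [-4/(s + 5)^2] + [-3/(s + 5)^3].
Invert each term: 3/(s + 5) ↔ 3e^(-5t); -4/(s + 5)^2 ↔ -4t·e^(-5t); -3/(s + 5)^3 ↔ (-3/2)t^2·e^(-5t).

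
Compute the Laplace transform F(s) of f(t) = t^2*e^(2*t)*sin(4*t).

F(s) = 8*(3*s^2 - 12*s - 4)/(s^2 - 4*s + 20)^3

L{sin(4t)} = 4/(s^2 + 16).
Multiplying by e^(2t) shifts s → s - 2, so L{e^(2*t)*sin(4*t)} = 4/((s - 2)^2 + 16).
Then apply L{t^2·g(t)} = (-1)^2 d^2/ds^2[G(s)] with G(s) = 4/((s - 2)^2 + 16):
differentiating 2 times and applying the sign gives 8*(3*s^2 - 12*s - 4)/(s^2 - 4*s + 20)^3.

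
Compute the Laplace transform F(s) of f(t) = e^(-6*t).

F(s) = 1/(s + 6)

L{1} = 1/s.
By the first shifting theorem, multiplying by e^(-6t) replaces s with s + 6.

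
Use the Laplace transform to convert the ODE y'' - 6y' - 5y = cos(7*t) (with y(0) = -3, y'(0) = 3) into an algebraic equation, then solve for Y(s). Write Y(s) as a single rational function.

Laplace-transform each side.
Using L{y''} = s^2 Y - s·y(0) - y'(0) and L{y'} = sY - y(0), with y(0) = -3, y'(0) = 3, the left side becomes (s^2 - 6*s - 5)Y - (-3*s + 21).
The right side is L{cos(7*t)} = s/(s^2 + 49).
So (s^2 - 6*s - 5)Y = s/(s^2 + 49) + (-3*s + 21).
Isolate Y and clear denominators.

Y(s) = (-3*s^3 + 21*s^2 - 146*s + 1029)/(s^4 - 6*s^3 + 44*s^2 - 294*s - 245)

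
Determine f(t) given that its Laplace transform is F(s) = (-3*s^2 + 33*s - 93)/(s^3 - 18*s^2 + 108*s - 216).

f(t) = -3*t^2*exp(6*t)/2 - 3*t*exp(6*t) - 3*exp(6*t)

Factor the denominator: s^3 - 18*s^2 + 108*s - 216 = (s - 6)^3.
Partial fraction decomposition gives [-3/(s - 6)] + [-3/(s - 6)^2] + [-3/(s - 6)^3].
Invert each term: -3/(s - 6) ↔ -3e^(6t); -3/(s - 6)^2 ↔ -3t·e^(6t); -3/(s - 6)^3 ↔ (-3/2)t^2·e^(6t).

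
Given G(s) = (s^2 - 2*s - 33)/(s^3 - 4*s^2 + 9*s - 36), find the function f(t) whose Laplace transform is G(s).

Factor the denominator: s^3 - 4*s^2 + 9*s - 36 = (s - 4)*(s^2 + 9).
Partial fraction decomposition gives [-1/(s - 4)] + [2*s/(s^2 + 9)] + [6/(s^2 + 9)].
Invert each term: -1/(s - 4) ↔ -e^(4t); 2·s/(s^2 + 9) ↔ 2cos(3t); 2·3/(s^2 + 9) ↔ 2sin(3t).

f(t) = -exp(4*t) + 2*sin(3*t) + 2*cos(3*t)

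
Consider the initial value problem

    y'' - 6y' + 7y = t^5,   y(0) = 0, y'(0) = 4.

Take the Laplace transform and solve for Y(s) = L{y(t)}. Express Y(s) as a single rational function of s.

Laplace-transform each side.
The derivative rules (L{y''} = s^2 Y - s·y(0) - y'(0) and L{y'} = sY - y(0), with y(0) = 0, y'(0) = 4) turn the left side into (s^2 - 6*s + 7)Y - (4).
The right side is L{t^5} = 120/s^6.
So (s^2 - 6*s + 7)Y = 120/s^6 + (4).
Divide through and combine into a single rational function.

Y(s) = (4*s^6 + 120)/(s^8 - 6*s^7 + 7*s^6)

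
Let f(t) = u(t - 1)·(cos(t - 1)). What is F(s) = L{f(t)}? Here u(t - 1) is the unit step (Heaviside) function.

By the second shifting theorem, L{u(t - c)·g(t - c)} = e^(-cs)·G(s) with c = 1 and G(s) = L{g(t)}.
L{cos(t)} = s/(s^2 + 1).

F(s) = s*exp(-s)/(s^2 + 1)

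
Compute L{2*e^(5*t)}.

L{2} = 2/s.
By the first shifting theorem, multiplying by e^(5t) replaces s with s - 5.

2/(s - 5)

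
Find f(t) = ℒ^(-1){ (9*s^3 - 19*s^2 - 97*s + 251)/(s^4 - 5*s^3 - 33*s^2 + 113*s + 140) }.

Factor the denominator: s^4 - 5*s^3 - 33*s^2 + 113*s + 140 = (s - 7)*(s - 4)*(s + 1)*(s + 5).
Partial fraction decomposition gives [2/(s + 1)] + [-1/(s - 4)] + [6/(s - 7)] + [2/(s + 5)].
Invert each term: 2/(s + 1) ↔ 2e^(-t); -1/(s - 4) ↔ -e^(4t); 6/(s - 7) ↔ 6e^(7t); 2/(s + 5) ↔ 2e^(-5t).

f(t) = 6*exp(7*t) - exp(4*t) + 2*exp(-t) + 2*exp(-5*t)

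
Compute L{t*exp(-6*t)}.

L{e^(-6t)} = 1/(s + 6).
Then apply L{t·g(t)} = -d/ds[H(s)] with H(s) = 1/(s + 6):
differentiating 1 time and applying the sign gives (s + 6)^(-2).

(s + 6)^(-2)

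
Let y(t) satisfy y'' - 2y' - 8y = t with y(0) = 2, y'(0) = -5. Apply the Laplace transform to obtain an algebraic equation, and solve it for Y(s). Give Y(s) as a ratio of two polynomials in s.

Y(s) = (2*s^3 - 9*s^2 + 1)/(s^4 - 2*s^3 - 8*s^2)

Apply the Laplace transform to the equation.
Using L{y''} = s^2 Y - s·y(0) - y'(0) and L{y'} = sY - y(0), with y(0) = 2, y'(0) = -5, the left side becomes (s^2 - 2*s - 8)Y - (2*s - 9).
The right side is L{t} = s^(-2).
So (s^2 - 2*s - 8)Y = s^(-2) + (2*s - 9).
Isolate Y and clear denominators.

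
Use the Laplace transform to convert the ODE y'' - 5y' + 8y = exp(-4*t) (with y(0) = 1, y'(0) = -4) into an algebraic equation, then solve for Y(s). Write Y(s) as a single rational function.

Y(s) = (s^2 - 5*s - 35)/(s^3 - s^2 - 12*s + 32)

Transform both sides with L{·}.
The derivative rules (L{y''} = s^2 Y - s·y(0) - y'(0) and L{y'} = sY - y(0), with y(0) = 1, y'(0) = -4) turn the left side into (s^2 - 5*s + 8)Y - (s - 9).
The right side is L{exp(-4*t)} = 1/(s + 4).
So (s^2 - 5*s + 8)Y = 1/(s + 4) + (s - 9).
Isolate Y and clear denominators.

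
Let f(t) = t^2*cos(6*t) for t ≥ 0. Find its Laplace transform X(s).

L{cos(6t)} = s/(s^2 + 36).
Then apply L{t^2·g(t)} = (-1)^2 d^2/ds^2[G(s)] with G(s) = s/(s^2 + 36):
differentiating 2 times and applying the sign gives 2*s*(s^2 - 108)/(s^2 + 36)^3.

X(s) = 2*s*(s^2 - 108)/(s^2 + 36)^3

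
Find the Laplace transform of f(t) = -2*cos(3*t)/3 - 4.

The transform is linear, so treat each term independently.
L{-4} = -4/s; (-2/3)·[L{cos(3t)} = s/(s^2 + 9)].

-2*s/(3*(s^2 + 9)) - 4/s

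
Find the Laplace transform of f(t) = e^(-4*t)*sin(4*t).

4/((s + 4)^2 + 16)

L{sin(4t)} = 4/(s^2 + 16).
By the first shifting theorem, multiplying by e^(-4t) replaces s with s + 4.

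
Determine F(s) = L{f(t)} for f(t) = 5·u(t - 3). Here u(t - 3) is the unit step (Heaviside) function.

By the second shifting theorem, L{u(t - c)·g(t - c)} = e^(-cs)·G(s) with c = 3 and G(s) = L{g(t)}.
L{5} = 5/s.

F(s) = 5*exp(-3*s)/s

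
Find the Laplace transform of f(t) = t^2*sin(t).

2*(3*s^2 - 1)/(s^2 + 1)^3

L{sin(t)} = 1/(s^2 + 1).
Then apply L{t^2·g(t)} = (-1)^2 d^2/ds^2[G(s)] with G(s) = 1/(s^2 + 1):
differentiating 2 times and applying the sign gives 2*(3*s^2 - 1)/(s^2 + 1)^3.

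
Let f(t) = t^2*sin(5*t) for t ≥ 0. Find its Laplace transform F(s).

F(s) = 10*(3*s^2 - 25)/(s^2 + 25)^3

L{sin(5t)} = 5/(s^2 + 25).
Then apply L{t^2·g(t)} = (-1)^2 d^2/ds^2[G(s)] with G(s) = 5/(s^2 + 25):
differentiating 2 times and applying the sign gives 10*(3*s^2 - 25)/(s^2 + 25)^3.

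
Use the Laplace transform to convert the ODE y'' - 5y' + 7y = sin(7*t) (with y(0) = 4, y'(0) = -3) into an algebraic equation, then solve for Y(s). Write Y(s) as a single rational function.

Y(s) = (4*s^3 - 23*s^2 + 196*s - 1120)/(s^4 - 5*s^3 + 56*s^2 - 245*s + 343)

Take the Laplace transform of both sides.
The derivative rules (L{y''} = s^2 Y - s·y(0) - y'(0) and L{y'} = sY - y(0), with y(0) = 4, y'(0) = -3) turn the left side into (s^2 - 5*s + 7)Y - (4*s - 23).
The right side is L{sin(7*t)} = 7/(s^2 + 49).
So (s^2 - 5*s + 7)Y = 7/(s^2 + 49) + (4*s - 23).
Divide through and combine into a single rational function.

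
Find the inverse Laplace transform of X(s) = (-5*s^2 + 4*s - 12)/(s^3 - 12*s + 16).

Factor the denominator: s^3 - 12*s + 16 = (s - 2)^2*(s + 4).
Partial fraction decomposition gives [-2/(s - 2)] + [-4/(s - 2)^2] + [-3/(s + 4)].
Invert each term: -2/(s - 2) ↔ -2e^(2t); -4/(s - 2)^2 ↔ -4t·e^(2t); -3/(s + 4) ↔ -3e^(-4t).

-4*t*exp(2*t) - 2*exp(2*t) - 3*exp(-4*t)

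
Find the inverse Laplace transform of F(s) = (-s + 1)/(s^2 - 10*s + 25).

-4*t*exp(5*t) - exp(5*t)

Factor the denominator: s^2 - 10*s + 25 = (s - 5)^2.
Partial fraction decomposition gives [-1/(s - 5)] + [-4/(s - 5)^2].
Invert each term: -1/(s - 5) ↔ -e^(5t); -4/(s - 5)^2 ↔ -4t·e^(5t).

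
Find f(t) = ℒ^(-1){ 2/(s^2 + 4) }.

f(t) = sin(2*t)

Since L{sin(2t)} = 2/(s^2 + 4), the inverse is sin(2*t).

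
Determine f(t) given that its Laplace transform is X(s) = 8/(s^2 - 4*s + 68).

f(t) = exp(2*t)*sin(8*t)

Rewrite the denominator: s^2 - 4*s + 68 = (s - 2)^2 + 64.
The form in (s - 2) signals a first-shifting-theorem factor e^(2t).
Since L{sin(8t)} = 8/(s^2 + 64), the inverse is e^(2*t)*sin(8*t).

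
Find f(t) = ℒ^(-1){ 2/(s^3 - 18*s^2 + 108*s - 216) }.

f(t) = t^2*exp(6*t)

Rewrite the denominator: s^3 - 18*s^2 + 108*s - 216 = (s - 6)^3.
The form in (s - 6) signals a first-shifting-theorem factor e^(6t).
Since L{t^2} = 2!/s^3 = 2/s^3, the inverse is t^2*e^(6*t).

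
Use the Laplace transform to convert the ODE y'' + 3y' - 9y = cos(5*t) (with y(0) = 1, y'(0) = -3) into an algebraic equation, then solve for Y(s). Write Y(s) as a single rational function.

Y(s) = (s^3 + 26*s)/(s^4 + 3*s^3 + 16*s^2 + 75*s - 225)

Transform both sides with L{·}.
The derivative rules (L{y''} = s^2 Y - s·y(0) - y'(0) and L{y'} = sY - y(0), with y(0) = 1, y'(0) = -3) turn the left side into (s^2 + 3*s - 9)Y - (s).
The right side is L{cos(5*t)} = s/(s^2 + 25).
So (s^2 + 3*s - 9)Y = s/(s^2 + 25) + (s).
Divide through and combine into a single rational function.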